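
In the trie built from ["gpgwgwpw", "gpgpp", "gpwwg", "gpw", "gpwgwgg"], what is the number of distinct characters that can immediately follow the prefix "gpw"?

Follow the path "gpw" to its node, then look at its outgoing edges.
Distinct next characters after "gpw": g, w.
That node has 2 child edges.

2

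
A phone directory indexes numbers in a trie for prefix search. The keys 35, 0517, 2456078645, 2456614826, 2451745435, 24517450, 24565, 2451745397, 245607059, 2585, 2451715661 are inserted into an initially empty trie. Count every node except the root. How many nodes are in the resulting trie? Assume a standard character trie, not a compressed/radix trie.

Insert word by word; a character creates a node only if that edge doesn't already exist:
  "35" → 2 new (3, 5)
  "0517" → 4 new (0, 5, 1, 7)
  "2456078645" → 10 new (2, 4, 5, 6, 0, 7, 8, 6, 4, 5)
  "2456614826" → prefix "2456" already present; 6 new (6, 1, 4, 8, 2, 6)
  "2451745435" → prefix "245" already present; 7 new (1, 7, 4, 5, 4, 3, 5)
  "24517450" → prefix "2451745" already present; 1 new (0)
  "24565" → prefix "2456" already present; 1 new (5)
  "2451745397" → prefix "2451745" already present; 3 new (3, 9, 7)
  "245607059" → prefix "245607" already present; 3 new (0, 5, 9)
  "2585" → prefix "2" already present; 3 new (5, 8, 5)
  "2451715661" → prefix "24517" already present; 5 new (1, 5, 6, 6, 1)
Total nodes = 2 + 4 + 10 + 6 + 7 + 1 + 1 + 3 + 3 + 3 + 5 = 45

45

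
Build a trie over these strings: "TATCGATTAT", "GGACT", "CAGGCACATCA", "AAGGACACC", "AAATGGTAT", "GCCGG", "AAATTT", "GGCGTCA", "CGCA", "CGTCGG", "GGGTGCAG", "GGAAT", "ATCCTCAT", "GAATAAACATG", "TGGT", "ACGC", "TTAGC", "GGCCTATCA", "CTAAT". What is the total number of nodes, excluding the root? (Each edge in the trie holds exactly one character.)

105

For each word, the new-node count is its length minus the longest prefix already in the trie:
  "TATCGATTAT" → 10 new (T, A, T, C, G, A, T, T, A, T)
  "GGACT" → 5 new (G, G, A, C, T)
  "CAGGCACATCA" → 11 new (C, A, G, G, C, A, C, A, T, C, A)
  "AAGGACACC" → 9 new (A, A, G, G, A, C, A, C, C)
  "AAATGGTAT" → prefix "AA" already present; 7 new (A, T, G, G, T, A, T)
  "GCCGG" → prefix "G" already present; 4 new (C, C, G, G)
  "AAATTT" → prefix "AAAT" already present; 2 new (T, T)
  "GGCGTCA" → prefix "GG" already present; 5 new (C, G, T, C, A)
  "CGCA" → prefix "C" already present; 3 new (G, C, A)
  "CGTCGG" → prefix "CG" already present; 4 new (T, C, G, G)
  "GGGTGCAG" → prefix "GG" already present; 6 new (G, T, G, C, A, G)
  "GGAAT" → prefix "GGA" already present; 2 new (A, T)
  "ATCCTCAT" → prefix "A" already present; 7 new (T, C, C, T, C, A, T)
  "GAATAAACATG" → prefix "G" already present; 10 new (A, A, T, A, A, A, C, A, T, G)
  "TGGT" → prefix "T" already present; 3 new (G, G, T)
  "ACGC" → prefix "A" already present; 3 new (C, G, C)
  "TTAGC" → prefix "T" already present; 4 new (T, A, G, C)
  "GGCCTATCA" → prefix "GGC" already present; 6 new (C, T, A, T, C, A)
  "CTAAT" → prefix "C" already present; 4 new (T, A, A, T)
Total nodes = 10 + 5 + 11 + 9 + 7 + 4 + 2 + 5 + 3 + 4 + 6 + 2 + 7 + 10 + 3 + 3 + 4 + 6 + 4 = 105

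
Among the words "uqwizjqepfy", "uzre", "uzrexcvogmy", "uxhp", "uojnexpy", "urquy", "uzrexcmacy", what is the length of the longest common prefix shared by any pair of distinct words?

The deepest shared node is where two words last agree before diverging.
"uzrexcmacy" and "uzrexcvogmy" agree on "uzrexc" (6 characters) before diverging; nothing deeper is shared.
Longest shared-prefix length: 6

6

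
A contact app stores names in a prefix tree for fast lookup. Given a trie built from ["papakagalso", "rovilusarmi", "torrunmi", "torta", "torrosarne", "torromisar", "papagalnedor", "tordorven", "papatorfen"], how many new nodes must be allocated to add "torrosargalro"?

5

The longest prefix of "torrosargalro" already in the trie is "torrosar" (length 8).
So 13 − 8 = 5 new nodes.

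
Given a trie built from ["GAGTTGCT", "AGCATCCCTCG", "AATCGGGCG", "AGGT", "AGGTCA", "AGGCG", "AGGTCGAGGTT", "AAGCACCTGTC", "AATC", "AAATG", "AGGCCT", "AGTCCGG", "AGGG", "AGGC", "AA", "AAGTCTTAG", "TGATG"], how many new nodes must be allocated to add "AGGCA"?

1

"AGGC" is already a path in the trie; the remaining "A" must be added.
Each of the 1 remaining characters creates one node.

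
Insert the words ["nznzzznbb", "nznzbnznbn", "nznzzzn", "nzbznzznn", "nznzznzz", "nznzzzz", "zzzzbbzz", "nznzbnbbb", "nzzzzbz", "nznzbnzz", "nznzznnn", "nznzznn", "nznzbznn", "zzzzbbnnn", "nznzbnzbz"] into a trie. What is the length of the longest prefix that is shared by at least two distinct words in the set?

7

Equivalently: take the maximum, over all pairs, of their longest common prefix length.
e.g. "nznzbnzbz" and "nznzbnznbn" share the prefix "nznzbnz" of length 7; no pair shares a longer one.
Longest shared-prefix length: 7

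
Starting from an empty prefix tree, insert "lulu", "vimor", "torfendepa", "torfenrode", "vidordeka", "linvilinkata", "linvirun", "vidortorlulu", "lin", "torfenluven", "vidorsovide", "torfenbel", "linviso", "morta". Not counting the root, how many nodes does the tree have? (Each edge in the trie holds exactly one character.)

72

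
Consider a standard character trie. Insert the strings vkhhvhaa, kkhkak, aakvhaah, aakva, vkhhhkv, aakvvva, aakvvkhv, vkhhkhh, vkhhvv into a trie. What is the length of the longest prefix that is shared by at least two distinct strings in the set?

The deepest shared node is where two words last agree before diverging.
e.g. "aakvvkhv" and "aakvvva" share the prefix "aakvv" of length 5; no pair shares a longer one.
Longest shared-prefix length: 5

5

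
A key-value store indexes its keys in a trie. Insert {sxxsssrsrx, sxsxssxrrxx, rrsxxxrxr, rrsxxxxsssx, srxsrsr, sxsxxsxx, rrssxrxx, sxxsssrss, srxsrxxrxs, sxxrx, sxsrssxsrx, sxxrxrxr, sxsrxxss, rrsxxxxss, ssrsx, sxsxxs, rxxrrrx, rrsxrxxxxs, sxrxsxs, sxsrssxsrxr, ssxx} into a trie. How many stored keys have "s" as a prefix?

Filter for entries beginning with "s":
Words under "s": srxsrsr, srxsrxxrxs, ssrsx, ssxx, sxrxsxs, sxsrssxsrx, sxsrssxsrxr, sxsrxxss, sxsxssxrrxx, sxsxxs, sxsxxsxx, sxxrx, sxxrxrxr, sxxsssrsrx, sxxsssrss
Count: 15

15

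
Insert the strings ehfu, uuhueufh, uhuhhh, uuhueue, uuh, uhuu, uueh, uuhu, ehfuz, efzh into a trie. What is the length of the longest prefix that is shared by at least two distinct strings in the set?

6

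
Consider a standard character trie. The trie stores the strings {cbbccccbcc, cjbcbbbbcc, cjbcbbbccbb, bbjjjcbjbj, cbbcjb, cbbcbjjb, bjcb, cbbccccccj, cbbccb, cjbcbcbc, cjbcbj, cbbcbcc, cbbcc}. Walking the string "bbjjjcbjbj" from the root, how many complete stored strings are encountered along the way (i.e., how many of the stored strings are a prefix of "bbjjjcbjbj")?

Traverse "bbjjjcbjbj" character by character; count nodes along the way that are marked as word ends.
Prefixes of the query that are stored words: "bbjjjcbjbj"
Count: 1

1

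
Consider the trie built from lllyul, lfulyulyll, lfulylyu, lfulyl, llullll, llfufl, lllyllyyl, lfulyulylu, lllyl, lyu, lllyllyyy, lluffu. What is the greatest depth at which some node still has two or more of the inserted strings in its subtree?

Equivalently: take the maximum, over all pairs, of their longest common prefix length.
e.g. "lfulyulyll" and "lfulyulylu" share the prefix "lfulyulyl" of length 9; no pair shares a longer one.
Longest shared-prefix length: 9

9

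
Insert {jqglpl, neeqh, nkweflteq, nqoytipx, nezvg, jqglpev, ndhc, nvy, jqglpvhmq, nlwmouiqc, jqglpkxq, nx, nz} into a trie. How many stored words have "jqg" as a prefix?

4

Traverse to the node for "jqg", then collect every word in that subtree.
Words under "jqg": jqglpev, jqglpkxq, jqglpl, jqglpvhmq
Count: 4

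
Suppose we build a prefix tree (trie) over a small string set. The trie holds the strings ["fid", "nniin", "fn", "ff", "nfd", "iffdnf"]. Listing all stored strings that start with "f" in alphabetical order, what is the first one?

ff

Words with prefix "f", in lexicographic order: "ff", "fid", "fn"
The 1st is ff.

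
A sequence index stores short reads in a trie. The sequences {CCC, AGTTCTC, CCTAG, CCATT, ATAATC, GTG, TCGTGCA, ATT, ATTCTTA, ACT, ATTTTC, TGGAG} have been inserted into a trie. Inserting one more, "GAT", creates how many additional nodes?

2

The longest prefix of "GAT" already in the trie is "G" (length 1).
Each of the 2 remaining characters creates one node.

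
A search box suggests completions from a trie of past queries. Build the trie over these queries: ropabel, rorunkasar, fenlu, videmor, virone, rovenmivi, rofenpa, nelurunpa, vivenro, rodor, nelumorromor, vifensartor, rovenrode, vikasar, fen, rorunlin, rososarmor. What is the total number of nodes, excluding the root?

Trace insertions, counting only characters that open a new branch:
  "ropabel" → 7 new (r, o, p, a, b, e, l)
  "rorunkasar" → prefix "ro" already present; 8 new (r, u, n, k, a, s, a, r)
  "fenlu" → 5 new (f, e, n, l, u)
  "videmor" → 7 new (v, i, d, e, m, o, r)
  "virone" → prefix "vi" already present; 4 new (r, o, n, e)
  "rovenmivi" → prefix "ro" already present; 7 new (v, e, n, m, i, v, i)
  "rofenpa" → prefix "ro" already present; 5 new (f, e, n, p, a)
  "nelurunpa" → 9 new (n, e, l, u, r, u, n, p, a)
  "vivenro" → prefix "vi" already present; 5 new (v, e, n, r, o)
  "rodor" → prefix "ro" already present; 3 new (d, o, r)
  "nelumorromor" → prefix "nelu" already present; 8 new (m, o, r, r, o, m, o, r)
  "vifensartor" → prefix "vi" already present; 9 new (f, e, n, s, a, r, t, o, r)
  "rovenrode" → prefix "roven" already present; 4 new (r, o, d, e)
  "vikasar" → prefix "vi" already present; 5 new (k, a, s, a, r)
  "fen" → prefix "fen" already present; 0 new (none)
  "rorunlin" → prefix "rorun" already present; 3 new (l, i, n)
  "rososarmor" → prefix "ro" already present; 8 new (s, o, s, a, r, m, o, r)
Total nodes = 7 + 8 + 5 + 7 + 4 + 7 + 5 + 9 + 5 + 3 + 8 + 9 + 4 + 5 + 0 + 3 + 8 = 97

97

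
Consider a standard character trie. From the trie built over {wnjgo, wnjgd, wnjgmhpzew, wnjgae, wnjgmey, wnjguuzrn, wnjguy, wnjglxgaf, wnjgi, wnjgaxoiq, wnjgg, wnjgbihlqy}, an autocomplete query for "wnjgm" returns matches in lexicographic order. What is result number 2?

Filter for "wnjgm…" and sort: "wnjgmey", "wnjgmhpzew"
Position 2: wnjgmhpzew

wnjgmhpzew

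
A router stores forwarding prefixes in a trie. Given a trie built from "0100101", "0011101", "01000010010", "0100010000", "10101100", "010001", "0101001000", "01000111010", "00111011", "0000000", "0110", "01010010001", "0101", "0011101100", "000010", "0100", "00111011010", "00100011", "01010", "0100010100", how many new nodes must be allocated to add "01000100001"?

"0100010000" is already a path in the trie; the remaining "1" must be added.
So 11 − 10 = 1 new nodes.

1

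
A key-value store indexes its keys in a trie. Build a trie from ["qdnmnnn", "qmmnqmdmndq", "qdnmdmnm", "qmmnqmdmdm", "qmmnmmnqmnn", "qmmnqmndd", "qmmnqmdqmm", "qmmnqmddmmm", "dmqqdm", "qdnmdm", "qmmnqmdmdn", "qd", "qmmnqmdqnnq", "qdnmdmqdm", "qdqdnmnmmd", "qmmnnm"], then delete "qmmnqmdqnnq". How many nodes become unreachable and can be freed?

After clearing the end-marker at "qmmnqmdqnnq", prune upward until reaching a node still needed by another word.
The suffix "nnq" (3 nodes) is used only by "qmmnqmdqnnq"; the node for "qmmnqmdq" still has the child "m", so pruning stops there.
Nodes removed: 3

3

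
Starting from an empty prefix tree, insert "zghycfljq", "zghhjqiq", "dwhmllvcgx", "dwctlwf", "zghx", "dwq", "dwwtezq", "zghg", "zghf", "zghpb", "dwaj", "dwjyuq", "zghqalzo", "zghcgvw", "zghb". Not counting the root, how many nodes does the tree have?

56

For each word, the new-node count is its length minus the longest prefix already in the trie:
  "zghycfljq" → 9 new (z, g, h, y, c, f, l, j, q)
  "zghhjqiq" → prefix "zgh" already present; 5 new (h, j, q, i, q)
  "dwhmllvcgx" → 10 new (d, w, h, m, l, l, v, c, g, x)
  "dwctlwf" → prefix "dw" already present; 5 new (c, t, l, w, f)
  "zghx" → prefix "zgh" already present; 1 new (x)
  "dwq" → prefix "dw" already present; 1 new (q)
  "dwwtezq" → prefix "dw" already present; 5 new (w, t, e, z, q)
  "zghg" → prefix "zgh" already present; 1 new (g)
  "zghf" → prefix "zgh" already present; 1 new (f)
  "zghpb" → prefix "zgh" already present; 2 new (p, b)
  "dwaj" → prefix "dw" already present; 2 new (a, j)
  "dwjyuq" → prefix "dw" already present; 4 new (j, y, u, q)
  "zghqalzo" → prefix "zgh" already present; 5 new (q, a, l, z, o)
  "zghcgvw" → prefix "zgh" already present; 4 new (c, g, v, w)
  "zghb" → prefix "zgh" already present; 1 new (b)
Total nodes = 9 + 5 + 10 + 5 + 1 + 1 + 5 + 1 + 1 + 2 + 2 + 4 + 5 + 4 + 1 = 56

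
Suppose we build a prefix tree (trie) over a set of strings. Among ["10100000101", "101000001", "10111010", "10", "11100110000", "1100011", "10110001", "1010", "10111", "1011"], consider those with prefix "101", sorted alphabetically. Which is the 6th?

Filter for "101…" and sort: "1010", "101000001", "10100000101", "1011", "10110001", "10111", "10111010"
Position 6: 10111

10111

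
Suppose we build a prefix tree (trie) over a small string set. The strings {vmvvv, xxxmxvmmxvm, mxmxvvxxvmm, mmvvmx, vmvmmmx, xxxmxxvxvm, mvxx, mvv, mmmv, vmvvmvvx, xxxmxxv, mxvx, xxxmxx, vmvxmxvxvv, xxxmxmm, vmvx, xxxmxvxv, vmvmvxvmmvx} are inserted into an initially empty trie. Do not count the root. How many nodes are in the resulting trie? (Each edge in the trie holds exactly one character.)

71

Trace insertions, counting only characters that open a new branch:
  "vmvvv" → 5 new (v, m, v, v, v)
  "xxxmxvmmxvm" → 11 new (x, x, x, m, x, v, m, m, x, v, m)
  "mxmxvvxxvmm" → 11 new (m, x, m, x, v, v, x, x, v, m, m)
  "mmvvmx" → prefix "m" already present; 5 new (m, v, v, m, x)
  "vmvmmmx" → prefix "vmv" already present; 4 new (m, m, m, x)
  "xxxmxxvxvm" → prefix "xxxmx" already present; 5 new (x, v, x, v, m)
  "mvxx" → prefix "m" already present; 3 new (v, x, x)
  "mvv" → prefix "mv" already present; 1 new (v)
  "mmmv" → prefix "mm" already present; 2 new (m, v)
  "vmvvmvvx" → prefix "vmvv" already present; 4 new (m, v, v, x)
  "xxxmxxv" → prefix "xxxmxxv" already present; 0 new (none)
  "mxvx" → prefix "mx" already present; 2 new (v, x)
  "xxxmxx" → prefix "xxxmxx" already present; 0 new (none)
  "vmvxmxvxvv" → prefix "vmv" already present; 7 new (x, m, x, v, x, v, v)
  "xxxmxmm" → prefix "xxxmx" already present; 2 new (m, m)
  "vmvx" → prefix "vmvx" already present; 0 new (none)
  "xxxmxvxv" → prefix "xxxmxv" already present; 2 new (x, v)
  "vmvmvxvmmvx" → prefix "vmvm" already present; 7 new (v, x, v, m, m, v, x)
Total nodes = 5 + 11 + 11 + 5 + 4 + 5 + 3 + 1 + 2 + 4 + 0 + 2 + 0 + 7 + 2 + 0 + 2 + 7 = 71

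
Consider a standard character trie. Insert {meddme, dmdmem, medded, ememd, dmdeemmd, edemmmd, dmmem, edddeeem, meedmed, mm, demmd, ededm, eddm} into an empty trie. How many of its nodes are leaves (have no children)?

13

A leaf is a node with no children — equivalently, the end of a word that is not a proper prefix of any other stored word.
Those words: "demmd", "dmdeemmd", "dmdmem", "dmmem", "edddeeem", "eddm", "ededm", "edemmmd", "ememd", "medded", "meddme", "meedmed", "mm"
Leaf count: 13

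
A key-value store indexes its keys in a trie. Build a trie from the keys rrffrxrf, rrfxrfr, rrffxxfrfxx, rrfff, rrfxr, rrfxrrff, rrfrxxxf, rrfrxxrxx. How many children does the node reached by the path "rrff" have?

Walk "rrff" from the root, arriving at one node.
Characters that immediately follow "rrff" among the stored strings: {f, r, x}.
That node has 3 child edges.

3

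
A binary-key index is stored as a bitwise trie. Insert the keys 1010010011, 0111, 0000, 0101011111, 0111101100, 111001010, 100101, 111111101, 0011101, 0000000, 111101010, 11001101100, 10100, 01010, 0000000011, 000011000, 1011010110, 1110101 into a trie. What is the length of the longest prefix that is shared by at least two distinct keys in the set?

7

Look for the deepest trie node that still has at least two words in its subtree.
"0000000" and "0000000011" agree on "0000000" (7 characters) before diverging; nothing deeper is shared.
Longest shared-prefix length: 7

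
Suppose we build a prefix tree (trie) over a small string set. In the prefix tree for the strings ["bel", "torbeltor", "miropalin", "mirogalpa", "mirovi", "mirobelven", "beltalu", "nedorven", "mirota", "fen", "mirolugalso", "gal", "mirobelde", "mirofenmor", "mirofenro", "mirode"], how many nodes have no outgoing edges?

15

A leaf is a node with no children — equivalently, the end of a word that is not a proper prefix of any other stored word.
Those words: "beltalu", "fen", "gal", "mirobelde", "mirobelven", "mirode", "mirofenmor", "mirofenro", "mirogalpa", "mirolugalso", "miropalin", "mirota", "mirovi", "nedorven", "torbeltor"
Leaf count: 15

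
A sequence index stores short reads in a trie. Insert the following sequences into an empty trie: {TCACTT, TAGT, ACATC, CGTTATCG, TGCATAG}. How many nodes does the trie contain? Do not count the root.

28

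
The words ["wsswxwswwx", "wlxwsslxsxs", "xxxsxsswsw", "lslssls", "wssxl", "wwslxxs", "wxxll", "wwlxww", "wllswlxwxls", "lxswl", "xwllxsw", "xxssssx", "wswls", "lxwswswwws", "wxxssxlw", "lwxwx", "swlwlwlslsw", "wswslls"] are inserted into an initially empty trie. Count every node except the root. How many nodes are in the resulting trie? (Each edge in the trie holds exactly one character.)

112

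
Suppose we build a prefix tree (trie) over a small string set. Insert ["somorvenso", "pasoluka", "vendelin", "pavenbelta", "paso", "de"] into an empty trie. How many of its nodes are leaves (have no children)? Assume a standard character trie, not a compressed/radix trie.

5

Leaves are exactly the stored words that no other stored word extends.
Those words: "de", "pasoluka", "pavenbelta", "somorvenso", "vendelin"
Leaf count: 5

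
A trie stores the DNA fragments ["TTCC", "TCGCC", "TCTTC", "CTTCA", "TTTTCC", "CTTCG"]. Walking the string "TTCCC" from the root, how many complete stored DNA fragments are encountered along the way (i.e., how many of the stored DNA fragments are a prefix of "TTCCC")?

1

Walk "TTCCC" from the root; an end-of-word marker is hit whenever a stored word is a prefix of "TTCCC".
Prefixes of the query that are stored words: "TTCC"
Count: 1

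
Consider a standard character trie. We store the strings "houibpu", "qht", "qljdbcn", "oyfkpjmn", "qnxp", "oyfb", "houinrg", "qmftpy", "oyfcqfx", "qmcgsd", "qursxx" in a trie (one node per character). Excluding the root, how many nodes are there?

Trace insertions, counting only characters that open a new branch:
  "houibpu" → 7 new (h, o, u, i, b, p, u)
  "qht" → 3 new (q, h, t)
  "qljdbcn" → prefix "q" already present; 6 new (l, j, d, b, c, n)
  "oyfkpjmn" → 8 new (o, y, f, k, p, j, m, n)
  "qnxp" → prefix "q" already present; 3 new (n, x, p)
  "oyfb" → prefix "oyf" already present; 1 new (b)
  "houinrg" → prefix "houi" already present; 3 new (n, r, g)
  "qmftpy" → prefix "q" already present; 5 new (m, f, t, p, y)
  "oyfcqfx" → prefix "oyf" already present; 4 new (c, q, f, x)
  "qmcgsd" → prefix "qm" already present; 4 new (c, g, s, d)
  "qursxx" → prefix "q" already present; 5 new (u, r, s, x, x)
Total nodes = 7 + 3 + 6 + 8 + 3 + 1 + 3 + 5 + 4 + 4 + 5 = 49

49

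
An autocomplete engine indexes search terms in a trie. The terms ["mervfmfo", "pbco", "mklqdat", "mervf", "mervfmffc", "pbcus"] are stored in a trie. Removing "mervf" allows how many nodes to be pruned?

A node on "mervf"'s path can go only if nothing else ends at it or branches off below it.
Every node on "mervf" is still needed (e.g. by "mervfmfo"), so nothing is freed.
Nodes removed: 0

0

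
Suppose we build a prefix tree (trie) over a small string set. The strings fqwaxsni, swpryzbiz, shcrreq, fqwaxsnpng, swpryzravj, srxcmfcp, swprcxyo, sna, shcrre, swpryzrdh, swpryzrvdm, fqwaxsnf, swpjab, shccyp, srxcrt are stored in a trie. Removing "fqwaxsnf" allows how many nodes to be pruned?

Walk "fqwaxsnf" from the leaf back toward the root, removing each node that no remaining word uses.
The suffix "f" (1 node) is used only by "fqwaxsnf"; the node for "fqwaxsn" still has the child "i", so pruning stops there.
Nodes removed: 1

1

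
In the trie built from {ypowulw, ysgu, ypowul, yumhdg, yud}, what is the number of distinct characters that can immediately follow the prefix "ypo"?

1

Walk "ypo" from the root, arriving at one node.
Characters that immediately follow "ypo" among the stored strings: {w}.
That node has 1 child edge.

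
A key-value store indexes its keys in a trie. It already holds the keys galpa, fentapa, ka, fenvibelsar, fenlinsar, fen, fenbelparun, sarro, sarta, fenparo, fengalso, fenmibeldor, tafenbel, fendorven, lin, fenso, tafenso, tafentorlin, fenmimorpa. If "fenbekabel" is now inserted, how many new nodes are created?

Walking "fenbekabel" from the root, the first 5 characters ("fenbe") follow existing edges; "k" is the first miss.
So 10 − 5 = 5 new nodes.

5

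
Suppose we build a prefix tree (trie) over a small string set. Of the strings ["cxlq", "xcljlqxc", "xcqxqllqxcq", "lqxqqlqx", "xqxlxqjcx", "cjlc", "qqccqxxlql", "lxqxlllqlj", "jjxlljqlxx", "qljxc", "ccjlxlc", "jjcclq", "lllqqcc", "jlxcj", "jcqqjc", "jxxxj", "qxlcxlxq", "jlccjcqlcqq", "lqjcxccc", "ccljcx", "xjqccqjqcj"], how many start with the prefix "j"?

Traverse to the node for "j", then collect every word in that subtree.
Words under "j": jcqqjc, jjcclq, jjxlljqlxx, jlccjcqlcqq, jlxcj, jxxxj
Count: 6

6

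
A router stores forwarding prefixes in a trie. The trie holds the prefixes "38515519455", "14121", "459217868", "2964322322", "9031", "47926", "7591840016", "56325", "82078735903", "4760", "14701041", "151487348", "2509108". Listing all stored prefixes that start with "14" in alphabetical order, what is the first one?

Filter for "14…" and sort: "14121", "14701041"
The 1st is 14121.

14121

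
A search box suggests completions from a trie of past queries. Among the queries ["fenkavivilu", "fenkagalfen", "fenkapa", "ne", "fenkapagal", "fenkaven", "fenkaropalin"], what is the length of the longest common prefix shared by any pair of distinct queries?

7

Equivalently: take the maximum, over all pairs, of their longest common prefix length.
"fenkapa" and "fenkapagal" agree on "fenkapa" (7 characters) before diverging; nothing deeper is shared.
Longest shared-prefix length: 7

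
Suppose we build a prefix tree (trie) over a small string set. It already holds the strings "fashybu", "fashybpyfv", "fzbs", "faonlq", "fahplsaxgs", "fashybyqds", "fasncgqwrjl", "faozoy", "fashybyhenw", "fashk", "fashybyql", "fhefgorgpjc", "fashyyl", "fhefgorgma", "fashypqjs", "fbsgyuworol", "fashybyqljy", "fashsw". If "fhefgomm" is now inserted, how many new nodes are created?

The longest prefix of "fhefgomm" already in the trie is "fhefgo" (length 6).
So 8 − 6 = 2 new nodes.

2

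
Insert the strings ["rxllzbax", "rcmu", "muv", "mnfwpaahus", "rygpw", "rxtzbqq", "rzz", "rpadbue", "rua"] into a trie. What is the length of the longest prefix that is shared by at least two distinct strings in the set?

Look for the deepest trie node that still has at least two words in its subtree.
e.g. "rxllzbax" and "rxtzbqq" share the prefix "rx" of length 2; no pair shares a longer one.
Longest shared-prefix length: 2

2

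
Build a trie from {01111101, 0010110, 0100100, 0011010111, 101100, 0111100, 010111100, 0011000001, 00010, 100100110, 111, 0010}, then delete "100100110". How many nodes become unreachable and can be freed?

7

After clearing the end-marker at "100100110", prune upward until reaching a node still needed by another word.
The suffix "0100110" (7 nodes) is used only by "100100110"; the node for "10" still has the child "1", so pruning stops there.
Nodes removed: 7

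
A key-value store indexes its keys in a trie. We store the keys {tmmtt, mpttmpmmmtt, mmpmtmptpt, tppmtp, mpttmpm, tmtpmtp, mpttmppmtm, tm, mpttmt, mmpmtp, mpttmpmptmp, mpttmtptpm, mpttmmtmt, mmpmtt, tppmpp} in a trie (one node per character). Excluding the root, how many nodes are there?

Count nodes per top-level branch (shared prefixes stored once):
  'm'-branch (mmpmtmptpt, mmpmtp, mmpmtt, mpttmmtmt, mpttmpm, mpttmpmmmtt, mpttmpmptmp, mpttmppmtm, mpttmt, mpttmtptpm): 39 nodes
  't'-branch (tm, tmmtt, tmtpmtp, tppmpp, tppmtp): 17 nodes
Sum: 56

56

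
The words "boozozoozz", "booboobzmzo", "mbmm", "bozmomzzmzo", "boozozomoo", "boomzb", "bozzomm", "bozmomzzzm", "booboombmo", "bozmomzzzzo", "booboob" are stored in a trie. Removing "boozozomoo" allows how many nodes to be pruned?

A node on "boozozomoo"'s path can go only if nothing else ends at it or branches off below it.
The suffix "moo" (3 nodes) is used only by "boozozomoo"; the node for "boozozo" still has the child "o", so pruning stops there.
Nodes removed: 3

3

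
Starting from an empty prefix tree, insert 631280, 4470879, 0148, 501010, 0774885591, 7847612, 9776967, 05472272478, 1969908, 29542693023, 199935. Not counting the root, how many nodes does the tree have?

Trace insertions, counting only characters that open a new branch:
  "631280" → 6 new (6, 3, 1, 2, 8, 0)
  "4470879" → 7 new (4, 4, 7, 0, 8, 7, 9)
  "0148" → 4 new (0, 1, 4, 8)
  "501010" → 6 new (5, 0, 1, 0, 1, 0)
  "0774885591" → prefix "0" already present; 9 new (7, 7, 4, 8, 8, 5, 5, 9, 1)
  "7847612" → 7 new (7, 8, 4, 7, 6, 1, 2)
  "9776967" → 7 new (9, 7, 7, 6, 9, 6, 7)
  "05472272478" → prefix "0" already present; 10 new (5, 4, 7, 2, 2, 7, 2, 4, 7, 8)
  "1969908" → 7 new (1, 9, 6, 9, 9, 0, 8)
  "29542693023" → 11 new (2, 9, 5, 4, 2, 6, 9, 3, 0, 2, 3)
  "199935" → prefix "19" already present; 4 new (9, 9, 3, 5)
Total nodes = 6 + 7 + 4 + 6 + 9 + 7 + 7 + 10 + 7 + 11 + 4 = 78

78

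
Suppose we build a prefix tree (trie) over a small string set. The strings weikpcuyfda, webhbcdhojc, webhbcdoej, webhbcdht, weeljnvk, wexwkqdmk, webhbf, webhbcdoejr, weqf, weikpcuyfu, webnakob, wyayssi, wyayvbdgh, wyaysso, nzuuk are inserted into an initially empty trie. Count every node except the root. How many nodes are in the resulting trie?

64

Insert word by word; a character creates a node only if that edge doesn't already exist:
  "weikpcuyfda" → 11 new (w, e, i, k, p, c, u, y, f, d, a)
  "webhbcdhojc" → prefix "we" already present; 9 new (b, h, b, c, d, h, o, j, c)
  "webhbcdoej" → prefix "webhbcd" already present; 3 new (o, e, j)
  "webhbcdht" → prefix "webhbcdh" already present; 1 new (t)
  "weeljnvk" → prefix "we" already present; 6 new (e, l, j, n, v, k)
  "wexwkqdmk" → prefix "we" already present; 7 new (x, w, k, q, d, m, k)
  "webhbf" → prefix "webhb" already present; 1 new (f)
  "webhbcdoejr" → prefix "webhbcdoej" already present; 1 new (r)
  "weqf" → prefix "we" already present; 2 new (q, f)
  "weikpcuyfu" → prefix "weikpcuyf" already present; 1 new (u)
  "webnakob" → prefix "web" already present; 5 new (n, a, k, o, b)
  "wyayssi" → prefix "w" already present; 6 new (y, a, y, s, s, i)
  "wyayvbdgh" → prefix "wyay" already present; 5 new (v, b, d, g, h)
  "wyaysso" → prefix "wyayss" already present; 1 new (o)
  "nzuuk" → 5 new (n, z, u, u, k)
Total nodes = 11 + 9 + 3 + 1 + 6 + 7 + 1 + 1 + 2 + 1 + 5 + 6 + 5 + 1 + 5 = 64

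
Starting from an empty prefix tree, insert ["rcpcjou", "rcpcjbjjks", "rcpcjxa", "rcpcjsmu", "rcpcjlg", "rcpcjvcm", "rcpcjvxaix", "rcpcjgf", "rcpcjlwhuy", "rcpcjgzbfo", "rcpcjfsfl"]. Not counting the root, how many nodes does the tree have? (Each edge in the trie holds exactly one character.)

Trie structure (* marks end of a word):
(root)
└─ r
   └─ c
      └─ p
         └─ c
            └─ j
               ├─ b
               │  └─ j
               │     └─ j
               │        └─ k
               │           └─ s *
               ├─ f
               │  └─ s
               │     └─ f
               │        └─ l *
               ├─ g
               │  ├─ f *
               │  └─ z
               │     └─ b
               │        └─ f
               │           └─ o *
               ├─ l
               │  ├─ g *
               │  └─ w
               │     └─ h
               │        └─ u
               │           └─ y *
               ├─ o
               │  └─ u *
               ├─ s
               │  └─ m
               │     └─ u *
               ├─ v
               │  ├─ c
               │  │  └─ m *
               │  └─ x
               │     └─ a
               │        └─ i
               │           └─ x *
               └─ x
                  └─ a *
Counting every labelled node above: 40.

40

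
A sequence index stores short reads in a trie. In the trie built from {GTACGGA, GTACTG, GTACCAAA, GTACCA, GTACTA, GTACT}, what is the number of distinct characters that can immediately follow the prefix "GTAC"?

The children of the "GTAC" node are the distinct next characters among strings starting with "GTAC".
Distinct next characters after "GTAC": C, G, T.
That node has 3 child edges.

3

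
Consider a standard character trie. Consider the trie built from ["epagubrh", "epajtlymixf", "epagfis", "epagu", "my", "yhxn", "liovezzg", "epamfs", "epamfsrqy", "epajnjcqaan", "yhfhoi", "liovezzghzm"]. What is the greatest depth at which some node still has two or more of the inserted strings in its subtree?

8

Equivalently: take the maximum, over all pairs, of their longest common prefix length.
e.g. "liovezzg" and "liovezzghzm" share the prefix "liovezzg" of length 8; no pair shares a longer one.
Longest shared-prefix length: 8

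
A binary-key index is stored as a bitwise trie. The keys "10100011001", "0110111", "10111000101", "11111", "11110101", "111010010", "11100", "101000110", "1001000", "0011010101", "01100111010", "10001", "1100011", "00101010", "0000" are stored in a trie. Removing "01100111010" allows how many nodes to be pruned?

After clearing the end-marker at "01100111010", prune upward until reaching a node still needed by another word.
The suffix "0111010" (7 nodes) is used only by "01100111010"; the node for "0110" still has the child "1", so pruning stops there.
Nodes removed: 7

7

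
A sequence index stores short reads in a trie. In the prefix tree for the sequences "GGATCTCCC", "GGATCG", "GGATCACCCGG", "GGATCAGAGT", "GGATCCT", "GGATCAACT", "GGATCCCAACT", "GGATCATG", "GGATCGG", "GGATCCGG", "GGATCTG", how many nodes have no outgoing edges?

10

Leaves are exactly the stored words that no other stored word extends.
Those words: "GGATCAACT", "GGATCACCCGG", "GGATCAGAGT", "GGATCATG", "GGATCCCAACT", "GGATCCGG", "GGATCCT", "GGATCGG", "GGATCTCCC", "GGATCTG"
Leaf count: 10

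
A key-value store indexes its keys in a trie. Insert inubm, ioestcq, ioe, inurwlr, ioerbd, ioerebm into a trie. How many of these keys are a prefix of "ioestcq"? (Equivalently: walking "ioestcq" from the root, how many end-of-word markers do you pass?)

Walk "ioestcq" from the root; an end-of-word marker is hit whenever a stored word is a prefix of "ioestcq".
Prefixes of the query that are stored words: "ioe", "ioestcq"
Count: 2

2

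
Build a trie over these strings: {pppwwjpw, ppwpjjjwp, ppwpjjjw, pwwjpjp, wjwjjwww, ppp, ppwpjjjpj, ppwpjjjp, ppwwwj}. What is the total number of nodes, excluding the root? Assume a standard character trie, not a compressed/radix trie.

34

Count nodes per top-level branch (shared prefixes stored once):
  'p'-branch (ppp, pppwwjpw, ppwpjjjp, ppwpjjjpj, ppwpjjjw, ppwpjjjwp, ppwwwj, pwwjpjp): 26 nodes
  'w'-branch (wjwjjwww): 8 nodes
Sum: 34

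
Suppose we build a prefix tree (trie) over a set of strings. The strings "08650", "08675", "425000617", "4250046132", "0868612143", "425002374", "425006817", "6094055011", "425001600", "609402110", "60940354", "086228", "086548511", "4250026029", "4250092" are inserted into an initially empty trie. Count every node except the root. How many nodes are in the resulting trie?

71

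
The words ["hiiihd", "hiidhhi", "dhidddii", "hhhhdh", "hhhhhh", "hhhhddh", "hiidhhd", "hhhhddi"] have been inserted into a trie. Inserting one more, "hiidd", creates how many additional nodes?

The longest prefix of "hiidd" already in the trie is "hiid" (length 4).
Each of the 1 remaining characters creates one node.

1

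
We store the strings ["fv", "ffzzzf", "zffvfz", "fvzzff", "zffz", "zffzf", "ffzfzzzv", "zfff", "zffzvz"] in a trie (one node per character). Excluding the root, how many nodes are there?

27

Count nodes per top-level branch (shared prefixes stored once):
  'f'-branch (ffzfzzzv, ffzzzf, fv, fvzzff): 16 nodes
  'z'-branch (zfff, zffvfz, zffz, zffzf, zffzvz): 11 nodes
Sum: 27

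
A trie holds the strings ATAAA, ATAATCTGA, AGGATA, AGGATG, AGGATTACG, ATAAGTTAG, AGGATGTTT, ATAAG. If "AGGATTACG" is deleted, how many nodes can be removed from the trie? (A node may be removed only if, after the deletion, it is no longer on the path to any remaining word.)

After clearing the end-marker at "AGGATTACG", prune upward until reaching a node still needed by another word.
The suffix "TACG" (4 nodes) is used only by "AGGATTACG"; the node for "AGGAT" still has the child "A", so pruning stops there.
Nodes removed: 4

4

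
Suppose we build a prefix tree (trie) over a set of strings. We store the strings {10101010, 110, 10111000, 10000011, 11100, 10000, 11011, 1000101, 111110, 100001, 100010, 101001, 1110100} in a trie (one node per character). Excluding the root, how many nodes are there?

Count nodes per top-level branch (shared prefixes stored once):
  '1'-branch (10000, 10000011, 100001, 100010, 1000101, 101001, 10101010, 10111000, 110, 11011, 11100, 1110100, 111110): 38 nodes
Sum: 38

38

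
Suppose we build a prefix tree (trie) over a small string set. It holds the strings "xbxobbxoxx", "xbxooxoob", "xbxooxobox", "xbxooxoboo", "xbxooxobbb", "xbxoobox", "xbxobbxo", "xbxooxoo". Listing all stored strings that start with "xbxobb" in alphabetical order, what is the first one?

DFS of the "xbxobb" subtree visits, in order: "xbxobbxo", "xbxobbxoxx"
Position 1: xbxobbxo

xbxobbxo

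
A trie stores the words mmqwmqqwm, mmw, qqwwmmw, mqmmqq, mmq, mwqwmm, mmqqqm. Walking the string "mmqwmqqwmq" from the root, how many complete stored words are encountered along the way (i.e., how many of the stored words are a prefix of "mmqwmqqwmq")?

2

Walk "mmqwmqqwmq" from the root; an end-of-word marker is hit whenever a stored word is a prefix of "mmqwmqqwmq".
Prefixes of the query that are stored words: "mmq", "mmqwmqqwm"
Count: 2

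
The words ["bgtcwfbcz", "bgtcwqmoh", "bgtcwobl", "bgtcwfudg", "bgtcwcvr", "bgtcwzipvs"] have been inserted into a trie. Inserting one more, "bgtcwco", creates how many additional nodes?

1

The longest prefix of "bgtcwco" already in the trie is "bgtcwc" (length 6).
New nodes needed: |"bgtcwco"| − 6 = 7 − 6 = 1.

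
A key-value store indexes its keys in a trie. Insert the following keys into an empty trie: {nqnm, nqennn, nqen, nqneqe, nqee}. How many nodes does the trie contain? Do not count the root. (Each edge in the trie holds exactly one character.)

12

Insert word by word; a character creates a node only if that edge doesn't already exist:
  "nqnm" → 4 new (n, q, n, m)
  "nqennn" → prefix "nq" already present; 4 new (e, n, n, n)
  "nqen" → prefix "nqen" already present; 0 new (none)
  "nqneqe" → prefix "nqn" already present; 3 new (e, q, e)
  "nqee" → prefix "nqe" already present; 1 new (e)
Total nodes = 4 + 4 + 0 + 3 + 1 = 12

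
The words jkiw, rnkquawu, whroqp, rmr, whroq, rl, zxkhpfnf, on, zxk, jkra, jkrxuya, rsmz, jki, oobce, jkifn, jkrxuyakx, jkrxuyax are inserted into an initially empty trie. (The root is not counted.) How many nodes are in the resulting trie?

Trace insertions, counting only characters that open a new branch:
  "jkiw" → 4 new (j, k, i, w)
  "rnkquawu" → 8 new (r, n, k, q, u, a, w, u)
  "whroqp" → 6 new (w, h, r, o, q, p)
  "rmr" → prefix "r" already present; 2 new (m, r)
  "whroq" → prefix "whroq" already present; 0 new (none)
  "rl" → prefix "r" already present; 1 new (l)
  "zxkhpfnf" → 8 new (z, x, k, h, p, f, n, f)
  "on" → 2 new (o, n)
  "zxk" → prefix "zxk" already present; 0 new (none)
  "jkra" → prefix "jk" already present; 2 new (r, a)
  "jkrxuya" → prefix "jkr" already present; 4 new (x, u, y, a)
  "rsmz" → prefix "r" already present; 3 new (s, m, z)
  "jki" → prefix "jki" already present; 0 new (none)
  "oobce" → prefix "o" already present; 4 new (o, b, c, e)
  "jkifn" → prefix "jki" already present; 2 new (f, n)
  "jkrxuyakx" → prefix "jkrxuya" already present; 2 new (k, x)
  "jkrxuyax" → prefix "jkrxuya" already present; 1 new (x)
Total nodes = 4 + 8 + 6 + 2 + 0 + 1 + 8 + 2 + 0 + 2 + 4 + 3 + 0 + 4 + 2 + 2 + 1 = 49

49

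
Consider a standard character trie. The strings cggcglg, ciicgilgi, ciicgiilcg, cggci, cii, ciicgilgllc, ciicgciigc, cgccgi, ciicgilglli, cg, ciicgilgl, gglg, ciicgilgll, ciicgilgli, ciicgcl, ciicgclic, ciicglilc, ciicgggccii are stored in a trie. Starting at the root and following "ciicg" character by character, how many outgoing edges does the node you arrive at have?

Walk "ciicg" from the root, arriving at one node.
Characters that immediately follow "ciicg" among the stored strings: {c, g, i, l}.
That node has 4 child edges.

4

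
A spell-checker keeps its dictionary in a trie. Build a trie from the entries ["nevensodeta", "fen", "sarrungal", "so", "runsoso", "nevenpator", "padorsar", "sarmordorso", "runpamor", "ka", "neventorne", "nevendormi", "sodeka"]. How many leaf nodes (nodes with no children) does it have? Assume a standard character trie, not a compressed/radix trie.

12

Leaves are exactly the stored words that no other stored word extends.
Those words: "fen", "ka", "nevendormi", "nevenpator", "nevensodeta", "neventorne", "padorsar", "runpamor", "runsoso", "sarmordorso", "sarrungal", "sodeka"
Leaf count: 12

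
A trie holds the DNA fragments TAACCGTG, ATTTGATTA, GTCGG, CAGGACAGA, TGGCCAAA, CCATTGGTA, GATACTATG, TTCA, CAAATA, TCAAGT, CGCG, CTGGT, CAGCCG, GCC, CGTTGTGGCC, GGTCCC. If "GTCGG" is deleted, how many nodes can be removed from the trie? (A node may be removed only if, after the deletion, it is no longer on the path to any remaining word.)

A node on "GTCGG"'s path can go only if nothing else ends at it or branches off below it.
The suffix "TCGG" (4 nodes) is used only by "GTCGG"; the node for "G" still has the child "A", so pruning stops there.
Nodes removed: 4

4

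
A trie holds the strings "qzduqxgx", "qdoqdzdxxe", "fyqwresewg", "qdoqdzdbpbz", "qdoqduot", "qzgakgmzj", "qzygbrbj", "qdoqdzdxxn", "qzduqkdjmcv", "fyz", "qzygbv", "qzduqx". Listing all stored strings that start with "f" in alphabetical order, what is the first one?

fyqwresewg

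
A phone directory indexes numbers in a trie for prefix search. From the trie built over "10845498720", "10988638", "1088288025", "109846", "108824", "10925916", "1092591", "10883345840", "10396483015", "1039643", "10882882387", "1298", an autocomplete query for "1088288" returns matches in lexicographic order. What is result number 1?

1088288025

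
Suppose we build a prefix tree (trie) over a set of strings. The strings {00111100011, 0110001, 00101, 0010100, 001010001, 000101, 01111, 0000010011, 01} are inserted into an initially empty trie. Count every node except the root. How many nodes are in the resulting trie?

Count nodes per top-level branch (shared prefixes stored once):
  '0'-branch (0000010011, 000101, 00101, 0010100, 001010001, 00111100011, 01, 0110001, 01111): 36 nodes
Sum: 36

36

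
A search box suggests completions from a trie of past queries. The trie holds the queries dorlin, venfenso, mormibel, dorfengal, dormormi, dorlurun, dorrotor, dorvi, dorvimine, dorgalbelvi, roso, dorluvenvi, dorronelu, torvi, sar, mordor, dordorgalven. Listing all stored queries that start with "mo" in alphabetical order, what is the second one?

mormibel

Filter for "mo…" and sort: "mordor", "mormibel"
Position 2: mormibel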